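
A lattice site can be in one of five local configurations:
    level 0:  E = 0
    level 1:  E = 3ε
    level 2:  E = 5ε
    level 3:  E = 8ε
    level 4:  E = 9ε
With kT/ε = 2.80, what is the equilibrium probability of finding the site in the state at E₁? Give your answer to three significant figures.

Eᵢ/kT = 0, 1.0714, 1.7857, 2.8571, 3.2143.
Z = Σ e^(−Eᵢ/kT) = e^(−0) + e^(−1.0714) + e^(−1.7857) + e^(−2.8571) + e^(−3.2143) = 1.0000 + 0.34253 + 0.16768 + 0.057435 + 0.040183 = 1.6078.
P₁ = e^(−E₁/kT) / Z = 0.34253/1.6078 = 0.213.

0.213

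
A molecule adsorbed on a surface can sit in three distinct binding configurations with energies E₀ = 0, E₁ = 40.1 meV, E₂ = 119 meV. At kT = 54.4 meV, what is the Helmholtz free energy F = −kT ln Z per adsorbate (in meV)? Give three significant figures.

-25.3 meV

Eᵢ/kT = 0, 0.73713, 2.1875.
Z = Σ e^(−Eᵢ/kT) = e^(−0) + e^(−0.73713) + e^(−2.1875) = 1.0000 + 0.47849 + 0.11220 = 1.5907.
F = −kT ln Z = −54.4 × ln(1.5907) = −54.4 × 0.46417 = -25.3 meV.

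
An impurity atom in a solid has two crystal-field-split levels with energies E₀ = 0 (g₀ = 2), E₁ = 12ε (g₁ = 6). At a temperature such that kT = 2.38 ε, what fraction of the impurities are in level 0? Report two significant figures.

Eᵢ/kT = 0, 5.042.
Z = Σ gᵢe^(−Eᵢ/kT) = 2·e^(−0) + 6·e^(−5.042) = 2.000 + 0.03876 = 2.039.
P₀ = g₀ e^(−E₀/kT) / Z = 2.000/2.039 = 0.98.

0.98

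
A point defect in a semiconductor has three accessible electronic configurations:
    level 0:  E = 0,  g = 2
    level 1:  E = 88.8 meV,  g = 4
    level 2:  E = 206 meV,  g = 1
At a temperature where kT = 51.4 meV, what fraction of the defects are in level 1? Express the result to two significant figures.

0.26

Eᵢ/kT = 0, 1.728, 4.008.
Z = Σ gᵢe^(−Eᵢ/kT) = 2·e^(−0) + 4·e^(−1.728) + 1·e^(−4.008) = 2.000 + 0.7106 + 0.01817 = 2.729.
P₁ = g₁ e^(−E₁/kT) / Z = 0.7106/2.729 = 0.26.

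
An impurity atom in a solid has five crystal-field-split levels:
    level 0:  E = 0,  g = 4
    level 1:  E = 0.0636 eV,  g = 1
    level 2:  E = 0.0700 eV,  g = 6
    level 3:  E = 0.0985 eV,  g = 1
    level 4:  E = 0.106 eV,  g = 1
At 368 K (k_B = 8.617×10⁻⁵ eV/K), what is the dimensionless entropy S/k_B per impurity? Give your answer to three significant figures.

k_BT = 8.617×10⁻⁵ × 368 K = 0.031711 eV.
Eᵢ/kT = 0, 2.0056, 2.2074, 3.1062, 3.3427.
Z = Σ gᵢe^(−Eᵢ/kT) = 4·e^(−0) + 1·e^(−2.0056) + 6·e^(−2.2074) + 1·e^(−3.1062) + 1·e^(−3.3427) = 4.0000 + 0.13458 + 0.65992 + 0.044771 + 0.035341 = 4.8746.
⟨E⟩ = Σ EᵢPᵢ = 0.012906 eV.
S/k_B = ln Z + ⟨E⟩/kT = ln(4.8746) + 0.012906/0.031711 = 1.5840 + 0.40699 = 1.99.

1.99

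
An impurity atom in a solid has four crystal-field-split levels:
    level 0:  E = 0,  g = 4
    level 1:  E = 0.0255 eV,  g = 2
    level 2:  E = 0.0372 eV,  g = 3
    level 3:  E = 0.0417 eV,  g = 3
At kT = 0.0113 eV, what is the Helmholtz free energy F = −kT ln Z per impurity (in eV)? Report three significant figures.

-0.0167 eV

Eᵢ/kT = 0, 2.2566, 3.2920, 3.6903.
Z = Σ gᵢe^(−Eᵢ/kT) = 4·e^(−0) + 2·e^(−2.2566) + 3·e^(−3.2920) + 3·e^(−3.6903) = 4.0000 + 0.20941 + 0.11154 + 0.074894 = 4.3958.
F = −kT ln Z = −0.0113 × ln(4.3958) = −0.0113 × 1.4806 = -0.0167 eV.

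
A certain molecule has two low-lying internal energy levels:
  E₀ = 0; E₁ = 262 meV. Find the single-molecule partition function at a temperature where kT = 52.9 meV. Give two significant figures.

Eᵢ/kT = 0, 4.953.
Z = Σ e^(−Eᵢ/kT) = e^(−0) + e^(−4.953) = 1.000 + 0.007062 = 1.007.

Z = 1.0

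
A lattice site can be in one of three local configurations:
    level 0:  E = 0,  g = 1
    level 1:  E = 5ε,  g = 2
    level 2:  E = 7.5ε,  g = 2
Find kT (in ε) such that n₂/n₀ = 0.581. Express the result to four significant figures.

6.067 ε

n₂/n₀ = (g₂/g₀) exp[−(E₂−E₀)/kT] = 0.581.
⇒ (E₂−E₀)/kT = ln((2/1)/0.581) = ln(3.44234) = 1.23615.
kT = 7.5ε / 1.23615 = 6.067 ε.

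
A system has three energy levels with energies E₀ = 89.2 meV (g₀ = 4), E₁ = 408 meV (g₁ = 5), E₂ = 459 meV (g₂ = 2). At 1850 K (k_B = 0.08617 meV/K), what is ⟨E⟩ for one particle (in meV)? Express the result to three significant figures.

148 meV

k_BT = 0.08617 × 1850 K = 159.41 meV.
Eᵢ/kT = 0.55956, 2.5594, 2.8794.
Z = Σ gᵢe^(−Eᵢ/kT) = 4·e^(−0.55956) + 5·e^(−2.5594) + 2·e^(−2.8794) = 2.2858 + 0.38676 + 0.11234 = 2.7849.
⟨E⟩ = Σ Eᵢ gᵢe^(−Eᵢ/kT) / Z = (89.2·2.2858 + 408·0.38676 + 459·0.11234) / 2.7849 = 148 meV.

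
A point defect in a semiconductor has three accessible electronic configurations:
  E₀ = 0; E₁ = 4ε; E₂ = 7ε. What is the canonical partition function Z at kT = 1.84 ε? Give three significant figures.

Eᵢ/kT = 0, 2.1739, 3.8043.
Z = Σ e^(−Eᵢ/kT) = e^(−0) + e^(−2.1739) + e^(−3.8043) = 1.0000 + 0.11373 + 0.022275 = 1.1360.

Z = 1.14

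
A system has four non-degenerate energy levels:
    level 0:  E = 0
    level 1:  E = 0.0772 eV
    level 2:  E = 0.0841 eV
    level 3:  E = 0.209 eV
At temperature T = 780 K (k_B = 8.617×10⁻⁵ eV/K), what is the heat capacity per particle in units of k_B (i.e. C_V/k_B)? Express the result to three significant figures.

0.515

k_BT = 8.617×10⁻⁵ × 780 K = 0.067213 eV.
Eᵢ/kT = 0, 1.1486, 1.2512, 3.1095.
Z = Σ e^(−Eᵢ/kT) = e^(−0) + e^(−1.1486) + e^(−1.2512) + e^(−3.1095) = 1.0000 + 0.31708 + 0.28616 + 0.044623 = 1.6479.
⟨E⟩ = 0.035118 eV, ⟨E²⟩ = 0.0035578 eV².
C_V/k_B = (⟨E²⟩ − ⟨E⟩²)/(kT)² = (0.0035578 − 0.0012333)/0.0045176 = 0.515.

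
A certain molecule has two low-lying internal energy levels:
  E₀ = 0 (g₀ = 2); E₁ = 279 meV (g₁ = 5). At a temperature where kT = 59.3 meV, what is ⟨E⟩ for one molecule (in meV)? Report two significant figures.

6.2 meV

Eᵢ/kT = 0, 4.705.
Z = Σ gᵢe^(−Eᵢ/kT) = 2·e^(−0) + 5·e^(−4.705) = 2.000 + 0.04525 = 2.045.
⟨E⟩ = Σ Eᵢ gᵢe^(−Eᵢ/kT) / Z = (0·2.000 + 279·0.04525) / 2.045 = 6.2 meV.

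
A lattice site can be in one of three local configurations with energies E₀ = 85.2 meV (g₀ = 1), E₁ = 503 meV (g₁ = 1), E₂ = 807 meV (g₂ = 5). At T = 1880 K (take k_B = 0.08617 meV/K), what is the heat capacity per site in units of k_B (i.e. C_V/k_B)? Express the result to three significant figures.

k_BT = 0.08617 × 1880 K = 162.00 meV.
Eᵢ/kT = 0.52593, 3.1049, 4.9815.
Z = Σ gᵢe^(−Eᵢ/kT) = 1·e^(−0.52593) + 1·e^(−3.1049) + 5·e^(−4.9815) = 0.59101 + 0.044829 + 0.034319 = 0.67016.
⟨E⟩ = 150.11 meV, ⟨E²⟩ = 56677 meV².
C_V/k_B = (⟨E²⟩ − ⟨E⟩²)/(kT)² = (56677 − 22533)/26244 = 1.30.

1.30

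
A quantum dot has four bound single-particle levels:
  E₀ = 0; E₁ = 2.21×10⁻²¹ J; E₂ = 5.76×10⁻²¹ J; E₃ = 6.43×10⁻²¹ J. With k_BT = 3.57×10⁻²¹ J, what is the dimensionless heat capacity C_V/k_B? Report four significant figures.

0.4121

Eᵢ/kT = 0, 0.619048, 1.61345, 1.80112.
Z = Σ e^(−Eᵢ/kT) = e^(−0) + e^(−0.619048) + e^(−1.61345) + e^(−1.80112) = 1.00000 + 0.538457 + 0.199199 + 0.165114 = 1.90277.
⟨E⟩ = 1.78637, ⟨E²⟩ = 8.44319.
C_V/k_B = (⟨E²⟩ − ⟨E⟩²)/(kT)² = (8.44319 − 3.19112)/12.7449 = 0.4121.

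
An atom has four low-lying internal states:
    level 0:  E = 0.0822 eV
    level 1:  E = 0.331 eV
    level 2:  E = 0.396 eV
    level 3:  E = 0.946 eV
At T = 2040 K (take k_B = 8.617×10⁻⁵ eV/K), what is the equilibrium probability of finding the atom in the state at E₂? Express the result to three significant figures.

0.118

k_BT = 8.617×10⁻⁵ × 2040 K = 0.17579 eV.
Eᵢ/kT = 0.46760, 1.8829, 2.2527, 5.3814.
Z = Σ e^(−Eᵢ/kT) = e^(−0.46760) + e^(−1.8829) + e^(−2.2527) + e^(−5.3814) = 0.62650 + 0.15215 + 0.10512 + 0.0046014 = 0.88837.
P₂ = e^(−E₂/kT) / Z = 0.10512/0.88837 = 0.118.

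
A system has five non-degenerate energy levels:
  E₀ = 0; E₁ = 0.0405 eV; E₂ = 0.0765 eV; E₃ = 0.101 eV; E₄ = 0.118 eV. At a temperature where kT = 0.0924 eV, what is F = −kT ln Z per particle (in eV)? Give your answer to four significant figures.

Eᵢ/kT = 0, 0.438312, 0.827922, 1.09307, 1.27706.
Z = Σ e^(−Eᵢ/kT) = e^(−0) + e^(−0.438312) + e^(−0.827922) + e^(−1.09307) + e^(−1.27706) = 1.00000 + 0.645124 + 0.436956 + 0.335186 + 0.278856 = 2.69612.
F = −kT ln Z = −0.0924 × ln(2.69612) = −0.0924 × 0.991814 = -0.09164 eV.

-0.09164 eV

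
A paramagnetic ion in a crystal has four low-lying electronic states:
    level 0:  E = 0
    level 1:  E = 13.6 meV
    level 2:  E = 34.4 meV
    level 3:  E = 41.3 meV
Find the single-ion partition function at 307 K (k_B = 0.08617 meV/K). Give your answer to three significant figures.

k_BT = 0.08617 × 307 K = 26.454 meV.
Eᵢ/kT = 0, 0.51410, 1.3004, 1.5612.
Z = Σ e^(−Eᵢ/kT) = e^(−0) + e^(−0.51410) + e^(−1.3004) + e^(−1.5612) = 1.0000 + 0.59804 + 0.27242 + 0.20988 = 2.0803.

Z = 2.08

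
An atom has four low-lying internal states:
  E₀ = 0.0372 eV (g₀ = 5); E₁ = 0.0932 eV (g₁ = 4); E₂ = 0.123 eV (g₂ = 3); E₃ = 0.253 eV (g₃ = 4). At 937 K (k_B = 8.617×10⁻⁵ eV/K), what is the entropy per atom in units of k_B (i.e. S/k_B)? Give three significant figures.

k_BT = 8.617×10⁻⁵ × 937 K = 0.080741 eV.
Eᵢ/kT = 0.46073, 1.1543, 1.5234, 3.1335.
Z = Σ gᵢe^(−Eᵢ/kT) = 5·e^(−0.46073) + 4·e^(−1.1543) + 3·e^(−1.5234) + 4·e^(−3.1335) = 3.1541 + 1.2611 + 0.65391 + 0.17426 = 5.2434.
⟨E⟩ = Σ EᵢPᵢ = 0.068541 eV.
S/k_B = ln Z + ⟨E⟩/kT = ln(5.2434) + 0.068541/0.080741 = 1.6570 + 0.84890 = 2.51.

2.51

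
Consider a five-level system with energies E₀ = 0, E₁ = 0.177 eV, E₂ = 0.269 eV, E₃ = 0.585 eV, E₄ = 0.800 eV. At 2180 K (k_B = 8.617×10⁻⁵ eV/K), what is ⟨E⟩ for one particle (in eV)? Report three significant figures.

0.101 eV

k_BT = 8.617×10⁻⁵ × 2180 K = 0.18785 eV.
Eᵢ/kT = 0, 0.94224, 1.4320, 3.1142, 4.2587.
Z = Σ e^(−Eᵢ/kT) = e^(−0) + e^(−0.94224) + e^(−1.4320) + e^(−3.1142) + e^(−4.2587) = 1.0000 + 0.38975 + 0.23883 + 0.044414 + 0.014141 = 1.6871.
⟨E⟩ = Σ Eᵢ e^(−Eᵢ/kT) / Z = (0·1.0000 + 0.177·0.38975 + 0.269·0.23883 + 0.585·0.044414 + 0.800·0.014141) / 1.6871 = 0.101 eV.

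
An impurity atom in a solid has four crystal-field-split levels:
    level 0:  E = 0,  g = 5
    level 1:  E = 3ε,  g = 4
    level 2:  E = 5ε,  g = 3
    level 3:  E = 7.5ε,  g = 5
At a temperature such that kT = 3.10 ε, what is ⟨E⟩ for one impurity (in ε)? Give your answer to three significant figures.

1.44 ε

Eᵢ/kT = 0, 0.96774, 1.6129, 2.4194.
Z = Σ gᵢe^(−Eᵢ/kT) = 5·e^(−0) + 4·e^(−0.96774) + 3·e^(−1.6129) + 5·e^(−2.4194) = 5.0000 + 1.5198 + 0.59793 + 0.44487 = 7.5626.
⟨E⟩ = Σ Eᵢ gᵢe^(−Eᵢ/kT) / Z = (0·5.0000 + 3·1.5198 + 5·0.59793 + 7.5·0.44487) / 7.5626 = 1.44 ε.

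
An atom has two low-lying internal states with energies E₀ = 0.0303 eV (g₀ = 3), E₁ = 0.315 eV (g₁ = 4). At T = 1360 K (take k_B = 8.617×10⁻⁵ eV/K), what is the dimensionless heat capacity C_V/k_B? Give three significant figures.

k_BT = 8.617×10⁻⁵ × 1360 K = 0.11719 eV.
Eᵢ/kT = 0.25855, 2.6879.
Z = Σ gᵢe^(−Eᵢ/kT) = 3·e^(−0.25855) + 4·e^(−2.6879) = 2.3165 + 0.27209 = 2.5886.
⟨E⟩ = 0.060225 eV, ⟨E²⟩ = 0.011251 eV².
C_V/k_B = (⟨E²⟩ − ⟨E⟩²)/(kT)² = (0.011251 − 0.0036271)/0.013733 = 0.555.

0.555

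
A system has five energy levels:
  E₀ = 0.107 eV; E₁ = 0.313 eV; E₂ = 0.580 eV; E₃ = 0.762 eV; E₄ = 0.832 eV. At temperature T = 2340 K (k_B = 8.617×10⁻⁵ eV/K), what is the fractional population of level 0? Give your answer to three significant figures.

k_BT = 8.617×10⁻⁵ × 2340 K = 0.20164 eV.
Eᵢ/kT = 0.53065, 1.5523, 2.8764, 3.7790, 4.1262.
Z = Σ e^(−Eᵢ/kT) = e^(−0.53065) + e^(−1.5523) + e^(−2.8764) + e^(−3.7790) + e^(−4.1262) = 0.58822 + 0.21176 + 0.056337 + 0.022846 + 0.016144 = 0.89531.
P₀ = e^(−E₀/kT) / Z = 0.58822/0.89531 = 0.657.

0.657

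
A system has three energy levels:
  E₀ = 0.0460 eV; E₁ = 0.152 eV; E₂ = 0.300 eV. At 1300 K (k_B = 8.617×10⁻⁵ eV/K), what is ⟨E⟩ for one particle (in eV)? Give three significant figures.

0.0912 eV

k_BT = 8.617×10⁻⁵ × 1300 K = 0.11202 eV.
Eᵢ/kT = 0.41064, 1.3569, 2.6781.
Z = Σ e^(−Eᵢ/kT) = e^(−0.41064) + e^(−1.3569) + e^(−2.6781) = 0.66323 + 0.25746 + 0.068694 = 0.98938.
⟨E⟩ = Σ Eᵢ e^(−Eᵢ/kT) / Z = (0.0460·0.66323 + 0.152·0.25746 + 0.300·0.068694) / 0.98938 = 0.0912 eV.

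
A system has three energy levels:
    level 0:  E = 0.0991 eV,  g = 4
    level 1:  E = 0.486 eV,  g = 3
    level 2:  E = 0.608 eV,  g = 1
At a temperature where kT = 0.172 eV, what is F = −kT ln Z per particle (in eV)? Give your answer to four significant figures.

Eᵢ/kT = 0.576163, 2.82558, 3.53488.
Z = Σ gᵢe^(−Eᵢ/kT) = 4·e^(−0.576163) + 3·e^(−2.82558) + 1·e^(−3.53488) = 2.24820 + 0.177823 + 0.0291623 = 2.45519.
F = −kT ln Z = −0.172 × ln(2.45519) = −0.172 × 0.898204 = -0.1545 eV.

-0.1545 eV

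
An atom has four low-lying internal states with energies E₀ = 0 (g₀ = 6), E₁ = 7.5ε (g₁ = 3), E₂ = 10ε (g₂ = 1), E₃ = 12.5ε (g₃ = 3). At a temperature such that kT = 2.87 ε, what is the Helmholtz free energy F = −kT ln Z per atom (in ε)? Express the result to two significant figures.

Eᵢ/kT = 0, 2.613, 3.484, 4.355.
Z = Σ gᵢe^(−Eᵢ/kT) = 6·e^(−0) + 3·e^(−2.613) + 1·e^(−3.484) + 3·e^(−4.355) = 6.000 + 0.2199 + 0.03068 + 0.03853 = 6.289.
F = −kT ln Z = −2.87 × ln(6.289) = −2.87 × 1.839 = -5.3 ε.

-5.3 ε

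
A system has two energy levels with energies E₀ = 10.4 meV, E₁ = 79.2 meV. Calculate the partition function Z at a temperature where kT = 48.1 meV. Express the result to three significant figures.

Eᵢ/kT = 0.21622, 1.6466.
Z = Σ e^(−Eᵢ/kT) = e^(−0.21622) + e^(−1.6466) = 0.80556 + 0.19270 = 0.99826.

Z = 0.998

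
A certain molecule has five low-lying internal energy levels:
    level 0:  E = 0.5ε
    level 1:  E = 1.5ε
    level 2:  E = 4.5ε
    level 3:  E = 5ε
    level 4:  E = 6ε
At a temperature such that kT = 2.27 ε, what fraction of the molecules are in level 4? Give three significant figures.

Eᵢ/kT = 0.22026, 0.66079, 1.9824, 2.2026, 2.6432.
Z = Σ e^(−Eᵢ/kT) = e^(−0.22026) + e^(−0.66079) + e^(−1.9824) + e^(−2.2026) + e^(−2.6432) = 0.80231 + 0.51644 + 0.13774 + 0.11052 + 0.071133 = 1.6381.
P₄ = e^(−E₄/kT) / Z = 0.071133/1.6381 = 0.0434.

0.0434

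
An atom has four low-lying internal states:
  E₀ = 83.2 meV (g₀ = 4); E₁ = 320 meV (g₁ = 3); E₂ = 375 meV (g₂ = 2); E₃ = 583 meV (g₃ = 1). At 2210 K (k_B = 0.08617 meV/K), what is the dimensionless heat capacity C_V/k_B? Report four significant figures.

k_BT = 0.08617 × 2210 K = 190.436 meV.
Eᵢ/kT = 0.436892, 1.68035, 1.96917, 3.06140.
Z = Σ gᵢe^(−Eᵢ/kT) = 4·e^(−0.436892) + 3·e^(−1.68035) + 2·e^(−1.96917) + 1·e^(−3.06140) = 2.58416 + 0.558926 + 0.279145 + 0.0468221 = 3.46905.
⟨E⟩ = 151.579 meV, ⟨E²⟩ = 37558.2 meV².
C_V/k_B = (⟨E²⟩ − ⟨E⟩²)/(kT)² = (37558.2 − 22976.2)/36265.9 = 0.4021.

0.4021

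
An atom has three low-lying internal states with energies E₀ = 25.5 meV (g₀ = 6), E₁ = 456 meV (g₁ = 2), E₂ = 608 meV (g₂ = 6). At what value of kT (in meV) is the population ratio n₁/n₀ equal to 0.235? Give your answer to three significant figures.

n₁/n₀ = (g₁/g₀) exp[−(E₁−E₀)/kT] = 0.235.
⇒ (E₁−E₀)/kT = ln((2/6)/0.235) = ln(1.4184) = 0.34953.
kT = 430.5 meV / 0.34953 = 1230 meV.

1230 meV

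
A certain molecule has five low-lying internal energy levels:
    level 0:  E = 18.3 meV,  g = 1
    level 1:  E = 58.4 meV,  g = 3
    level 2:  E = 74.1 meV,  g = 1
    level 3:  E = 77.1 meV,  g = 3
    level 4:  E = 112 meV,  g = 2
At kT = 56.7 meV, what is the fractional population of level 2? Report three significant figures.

Eᵢ/kT = 0.32275, 1.0300, 1.3069, 1.3598, 1.9753.
Z = Σ gᵢe^(−Eᵢ/kT) = 1·e^(−0.32275) + 3·e^(−1.0300) + 1·e^(−1.3069) + 3·e^(−1.3598) + 2·e^(−1.9753) = 0.72415 + 1.0710 + 0.27066 + 0.77014 + 0.27744 = 3.1134.
P₂ = g₂ e^(−E₂/kT) / Z = 0.27066/3.1134 = 0.0869.

0.0869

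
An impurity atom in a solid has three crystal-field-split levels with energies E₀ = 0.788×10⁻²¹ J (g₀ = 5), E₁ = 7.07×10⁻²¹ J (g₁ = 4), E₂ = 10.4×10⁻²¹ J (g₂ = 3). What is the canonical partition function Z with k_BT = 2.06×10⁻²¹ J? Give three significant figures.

Z = 3.56

Eᵢ/kT = 0.38252, 3.4320, 5.0485.
Z = Σ gᵢe^(−Eᵢ/kT) = 5·e^(−0.38252) + 4·e^(−3.4320) + 3·e^(−5.0485) = 3.4107 + 0.12929 + 0.019257 = 3.5592.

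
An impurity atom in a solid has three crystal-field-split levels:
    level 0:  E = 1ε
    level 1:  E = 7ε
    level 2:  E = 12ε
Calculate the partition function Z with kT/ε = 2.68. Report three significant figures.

Z = 0.773

Eᵢ/kT = 0.37313, 2.6119, 4.4776.
Z = Σ e^(−Eᵢ/kT) = e^(−0.37313) + e^(−2.6119) + e^(−4.4776) = 0.68858 + 0.073395 + 0.011361 = 0.77334.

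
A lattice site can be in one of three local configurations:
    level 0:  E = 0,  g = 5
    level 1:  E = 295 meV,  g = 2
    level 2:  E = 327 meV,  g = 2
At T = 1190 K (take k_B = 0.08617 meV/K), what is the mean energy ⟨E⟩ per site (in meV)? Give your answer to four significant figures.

k_BT = 0.08617 × 1190 K = 102.542 meV.
Eᵢ/kT = 0, 2.87687, 3.18894.
Z = Σ gᵢe^(−Eᵢ/kT) = 5·e^(−0) + 2·e^(−2.87687) + 2·e^(−3.18894) = 5.00000 + 0.112621 + 0.0824311 = 5.19505.
⟨E⟩ = Σ Eᵢ gᵢe^(−Eᵢ/kT) / Z = (0·5.00000 + 295·0.112621 + 327·0.0824311) / 5.19505 = 11.58 meV.

11.58 meV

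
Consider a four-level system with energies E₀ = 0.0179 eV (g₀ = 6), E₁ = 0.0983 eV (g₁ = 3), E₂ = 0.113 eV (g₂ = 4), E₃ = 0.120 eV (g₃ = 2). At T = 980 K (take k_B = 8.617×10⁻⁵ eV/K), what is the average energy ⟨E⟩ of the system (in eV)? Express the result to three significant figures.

k_BT = 8.617×10⁻⁵ × 980 K = 0.084447 eV.
Eᵢ/kT = 0.21197, 1.1640, 1.3381, 1.4210.
Z = Σ gᵢe^(−Eᵢ/kT) = 6·e^(−0.21197) + 3·e^(−1.1640) + 4·e^(−1.3381) + 2·e^(−1.4210) = 4.8539 + 0.93670 + 1.0494 + 0.48294 = 7.3229.
⟨E⟩ = Σ Eᵢ gᵢe^(−Eᵢ/kT) / Z = (0.0179·4.8539 + 0.0983·0.93670 + 0.113·1.0494 + 0.120·0.48294) / 7.3229 = 0.0485 eV.

0.0485 eV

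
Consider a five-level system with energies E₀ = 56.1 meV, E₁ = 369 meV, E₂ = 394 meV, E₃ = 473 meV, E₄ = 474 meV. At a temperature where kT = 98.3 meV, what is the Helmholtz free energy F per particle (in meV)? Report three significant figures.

Eᵢ/kT = 0.57070, 3.7538, 4.0081, 4.8118, 4.8220.
Z = Σ e^(−Eᵢ/kT) = e^(−0.57070) + e^(−3.7538) + e^(−4.0081) + e^(−4.8118) + e^(−4.8220) = 0.56513 + 0.023429 + 0.018168 + 0.0081332 + 0.0080507 = 0.62291.
F = −kT ln Z = −98.3 × ln(0.62291) = −98.3 × -0.47335 = 46.5 meV.

46.5 meV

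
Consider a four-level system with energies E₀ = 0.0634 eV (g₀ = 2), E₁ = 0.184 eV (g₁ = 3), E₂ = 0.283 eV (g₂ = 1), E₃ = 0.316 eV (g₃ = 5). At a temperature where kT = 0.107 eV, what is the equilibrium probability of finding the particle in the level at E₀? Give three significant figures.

0.560

Eᵢ/kT = 0.59252, 1.7196, 2.6449, 2.9533.
Z = Σ gᵢe^(−Eᵢ/kT) = 2·e^(−0.59252) + 3·e^(−1.7196) + 1·e^(−2.6449) + 5·e^(−2.9533) = 1.1059 + 0.53741 + 0.071012 + 0.26084 = 1.9752.
P₀ = g₀ e^(−E₀/kT) / Z = 1.1059/1.9752 = 0.560.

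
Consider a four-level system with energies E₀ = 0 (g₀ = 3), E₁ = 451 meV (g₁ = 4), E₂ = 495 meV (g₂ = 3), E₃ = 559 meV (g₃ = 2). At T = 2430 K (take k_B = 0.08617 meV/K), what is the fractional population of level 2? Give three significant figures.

k_BT = 0.08617 × 2430 K = 209.39 meV.
Eᵢ/kT = 0, 2.1539, 2.3640, 2.6697.
Z = Σ gᵢe^(−Eᵢ/kT) = 3·e^(−0) + 4·e^(−2.1539) + 3·e^(−2.3640) + 2·e^(−2.6697) = 3.0000 + 0.46412 + 0.28213 + 0.13855 = 3.8848.
P₂ = g₂ e^(−E₂/kT) / Z = 0.28213/3.8848 = 0.0726.

0.0726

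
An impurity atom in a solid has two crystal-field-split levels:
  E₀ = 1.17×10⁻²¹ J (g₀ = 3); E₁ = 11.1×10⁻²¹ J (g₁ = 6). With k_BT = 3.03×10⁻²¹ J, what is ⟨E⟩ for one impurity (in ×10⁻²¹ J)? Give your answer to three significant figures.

1.87 ×10⁻²¹ J

Eᵢ/kT = 0.38614, 3.6634.
Z = Σ gᵢe^(−Eᵢ/kT) = 3·e^(−0.38614) + 6·e^(−3.6634) = 2.0390 + 0.15387 = 2.1929.
⟨E⟩ = Σ Eᵢ gᵢe^(−Eᵢ/kT) / Z = (1.17·2.0390 + 11.1·0.15387) / 2.1929 = 1.87 ×10⁻²¹ J.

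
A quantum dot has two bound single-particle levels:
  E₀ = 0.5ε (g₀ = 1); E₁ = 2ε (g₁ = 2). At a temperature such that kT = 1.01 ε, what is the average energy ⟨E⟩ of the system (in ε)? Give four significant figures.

Eᵢ/kT = 0.495050, 1.98020.
Z = Σ gᵢe^(−Eᵢ/kT) = 1·e^(−0.495050) + 2·e^(−1.98020) = 0.609540 + 0.276083 = 0.885623.
⟨E⟩ = Σ Eᵢ gᵢe^(−Eᵢ/kT) / Z = (0.5·0.609540 + 2·0.276083) / 0.885623 = 0.9676 ε.

0.9676 ε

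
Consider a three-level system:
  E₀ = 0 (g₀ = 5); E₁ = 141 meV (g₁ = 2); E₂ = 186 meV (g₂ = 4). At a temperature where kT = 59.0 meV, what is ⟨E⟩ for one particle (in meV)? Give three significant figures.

10.8 meV

Eᵢ/kT = 0, 2.3898, 3.1525.
Z = Σ gᵢe^(−Eᵢ/kT) = 5·e^(−0) + 2·e^(−2.3898) + 4·e^(−3.1525) = 5.0000 + 0.18330 + 0.17098 = 5.3543.
⟨E⟩ = Σ Eᵢ gᵢe^(−Eᵢ/kT) / Z = (0·5.0000 + 141·0.18330 + 186·0.17098) / 5.3543 = 10.8 meV.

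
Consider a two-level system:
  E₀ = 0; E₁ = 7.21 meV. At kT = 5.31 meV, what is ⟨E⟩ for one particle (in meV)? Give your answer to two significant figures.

Eᵢ/kT = 0, 1.358.
Z = Σ e^(−Eᵢ/kT) = e^(−0) + e^(−1.358) = 1.000 + 0.2572 = 1.257.
⟨E⟩ = Σ Eᵢ e^(−Eᵢ/kT) / Z = (0·1.000 + 7.21·0.2572) / 1.257 = 1.5 meV.

1.5 meV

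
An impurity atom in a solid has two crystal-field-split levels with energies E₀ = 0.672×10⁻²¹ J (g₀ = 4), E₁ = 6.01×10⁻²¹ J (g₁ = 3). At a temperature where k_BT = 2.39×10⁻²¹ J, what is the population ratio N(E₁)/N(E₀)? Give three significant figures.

0.0804

n₁/n₀ = (g₁/g₀) exp[−(E₁−E₀)/kT] = (3/4) × exp(−(5.338 ×10⁻²¹ J)/(2.39 ×10⁻²¹ J)) = (3/4) × exp(-2.2335) = 0.0804.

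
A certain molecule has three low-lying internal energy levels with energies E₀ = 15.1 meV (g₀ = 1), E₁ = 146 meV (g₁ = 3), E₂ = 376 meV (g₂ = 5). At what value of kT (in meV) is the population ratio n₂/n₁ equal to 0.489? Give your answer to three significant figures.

188 meV

n₂/n₁ = (g₂/g₁) exp[−(E₂−E₁)/kT] = 0.489.
⇒ (E₂−E₁)/kT = ln((5/3)/0.489) = ln(3.4083) = 1.2262.
kT = 230 meV / 1.2262 = 188 meV.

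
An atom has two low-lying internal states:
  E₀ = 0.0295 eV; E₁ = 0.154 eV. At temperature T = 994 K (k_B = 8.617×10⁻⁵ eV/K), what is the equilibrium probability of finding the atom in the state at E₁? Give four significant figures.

k_BT = 8.617×10⁻⁵ × 994 K = 0.0856530 eV.
Eᵢ/kT = 0.344413, 1.79795.
Z = Σ e^(−Eᵢ/kT) = e^(−0.344413) + e^(−1.79795) = 0.708636 + 0.165638 = 0.874274.
P₁ = e^(−E₁/kT) / Z = 0.165638/0.874274 = 0.1895.

0.1895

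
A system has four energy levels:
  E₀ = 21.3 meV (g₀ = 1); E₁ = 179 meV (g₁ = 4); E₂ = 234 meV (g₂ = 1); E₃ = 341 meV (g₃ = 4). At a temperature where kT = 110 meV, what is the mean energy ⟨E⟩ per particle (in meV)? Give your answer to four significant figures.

Eᵢ/kT = 0.193636, 1.62727, 2.12727, 3.10000.
Z = Σ gᵢe^(−Eᵢ/kT) = 1·e^(−0.193636) + 4·e^(−1.62727) + 1·e^(−2.12727) + 4·e^(−3.10000) = 0.823958 + 0.785861 + 0.119162 + 0.180197 = 1.90918.
⟨E⟩ = Σ Eᵢ gᵢe^(−Eᵢ/kT) / Z = (21.3·0.823958 + 179·0.785861 + 234·0.119162 + 341·0.180197) / 1.90918 = 129.7 meV.

129.7 meV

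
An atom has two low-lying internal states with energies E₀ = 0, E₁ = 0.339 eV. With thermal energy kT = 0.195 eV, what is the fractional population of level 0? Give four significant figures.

0.8505

Eᵢ/kT = 0, 1.73846.
Z = Σ e^(−Eᵢ/kT) = e^(−0) + e^(−1.73846) = 1.00000 + 0.175791 = 1.17579.
P₀ = e^(−E₀/kT) / Z = 1.00000/1.17579 = 0.8505.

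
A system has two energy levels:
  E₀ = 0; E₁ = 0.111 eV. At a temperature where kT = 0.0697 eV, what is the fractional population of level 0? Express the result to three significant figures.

0.831

Eᵢ/kT = 0, 1.5925.
Z = Σ e^(−Eᵢ/kT) = e^(−0) + e^(−1.5925) = 1.0000 + 0.20342 = 1.2034.
P₀ = e^(−E₀/kT) / Z = 1.0000/1.2034 = 0.831.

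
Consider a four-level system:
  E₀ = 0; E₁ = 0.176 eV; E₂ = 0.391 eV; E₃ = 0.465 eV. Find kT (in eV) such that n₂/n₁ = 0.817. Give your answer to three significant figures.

1.06 eV

n₂/n₁ = exp[−(E₂−E₁)/kT] = 0.817.
⇒ (E₂−E₁)/kT = ln(1/0.817) = ln(1.2240) = 0.20212.
kT = 0.215 eV / 0.20212 = 1.06 eV.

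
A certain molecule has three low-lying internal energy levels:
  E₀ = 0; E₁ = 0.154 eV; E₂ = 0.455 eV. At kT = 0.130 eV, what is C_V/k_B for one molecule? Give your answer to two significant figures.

0.48

Eᵢ/kT = 0, 1.185, 3.500.
Z = Σ e^(−Eᵢ/kT) = e^(−0) + e^(−1.185) + e^(−3.500) = 1.000 + 0.3057 + 0.03020 = 1.336.
⟨E⟩ = 0.04552 eV, ⟨E²⟩ = 0.01011 eV².
C_V/k_B = (⟨E²⟩ − ⟨E⟩²)/(kT)² = (0.01011 − 0.002072)/0.01690 = 0.48.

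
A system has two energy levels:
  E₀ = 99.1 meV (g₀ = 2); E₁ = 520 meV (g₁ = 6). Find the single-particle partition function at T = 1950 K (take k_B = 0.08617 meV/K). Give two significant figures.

Z = 1.4

k_BT = 0.08617 × 1950 K = 168.0 meV.
Eᵢ/kT = 0.5899, 3.095.
Z = Σ gᵢe^(−Eᵢ/kT) = 2·e^(−0.5899) + 6·e^(−3.095) = 1.109 + 0.2717 = 1.381.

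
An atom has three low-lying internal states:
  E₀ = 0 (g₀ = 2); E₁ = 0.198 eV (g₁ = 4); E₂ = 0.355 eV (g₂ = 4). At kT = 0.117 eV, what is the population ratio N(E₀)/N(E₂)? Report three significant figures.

n₀/n₂ = (g₀/g₂) exp[−(E₀−E₂)/kT] = (2/4) × exp(−(-0.355 eV)/(0.117 eV)) = (2/4) × exp(3.0342) = 10.4.

10.4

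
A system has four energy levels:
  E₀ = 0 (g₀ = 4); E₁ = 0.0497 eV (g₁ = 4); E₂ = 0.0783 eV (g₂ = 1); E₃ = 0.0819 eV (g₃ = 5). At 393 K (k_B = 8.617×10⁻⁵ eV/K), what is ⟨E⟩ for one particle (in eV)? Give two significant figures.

k_BT = 8.617×10⁻⁵ × 393 K = 0.03386 eV.
Eᵢ/kT = 0, 1.468, 2.312, 2.419.
Z = Σ gᵢe^(−Eᵢ/kT) = 4·e^(−0) + 4·e^(−1.468) + 1·e^(−2.312) + 5·e^(−2.419) = 4.000 + 0.9215 + 0.09906 + 0.4451 = 5.466.
⟨E⟩ = Σ Eᵢ gᵢe^(−Eᵢ/kT) / Z = (0·4.000 + 0.0497·0.9215 + 0.0783·0.09906 + 0.0819·0.4451) / 5.466 = 0.016 eV.

0.016 eV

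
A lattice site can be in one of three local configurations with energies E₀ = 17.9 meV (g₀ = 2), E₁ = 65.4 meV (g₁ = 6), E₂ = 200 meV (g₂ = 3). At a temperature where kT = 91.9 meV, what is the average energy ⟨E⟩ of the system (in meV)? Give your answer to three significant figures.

58.8 meV

Eᵢ/kT = 0.19478, 0.71164, 2.1763.
Z = Σ gᵢe^(−Eᵢ/kT) = 2·e^(−0.19478) + 6·e^(−0.71164) + 3·e^(−2.1763) = 1.6460 + 2.9450 + 0.34038 = 4.9314.
⟨E⟩ = Σ Eᵢ gᵢe^(−Eᵢ/kT) / Z = (17.9·1.6460 + 65.4·2.9450 + 200·0.34038) / 4.9314 = 58.8 meV.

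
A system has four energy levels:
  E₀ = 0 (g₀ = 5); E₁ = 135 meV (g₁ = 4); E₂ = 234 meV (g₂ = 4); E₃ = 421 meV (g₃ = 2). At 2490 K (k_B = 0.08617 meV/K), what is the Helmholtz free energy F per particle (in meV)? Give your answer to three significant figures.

k_BT = 0.08617 × 2490 K = 214.56 meV.
Eᵢ/kT = 0, 0.62919, 1.0906, 1.9622.
Z = Σ gᵢe^(−Eᵢ/kT) = 5·e^(−0) + 4·e^(−0.62919) + 4·e^(−1.0906) + 2·e^(−1.9622) = 5.0000 + 2.1321 + 1.3441 + 0.28110 = 8.7573.
F = −kT ln Z = −214.56 × ln(8.7573) = −214.56 × 2.1699 = -466 meV.

-466 meV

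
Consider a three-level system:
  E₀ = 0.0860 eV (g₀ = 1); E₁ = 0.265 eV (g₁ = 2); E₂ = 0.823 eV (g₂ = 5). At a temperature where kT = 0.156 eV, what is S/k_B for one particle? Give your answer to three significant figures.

1.08

Eᵢ/kT = 0.55128, 1.6987, 5.2756.
Z = Σ gᵢe^(−Eᵢ/kT) = 1·e^(−0.55128) + 2·e^(−1.6987) + 5·e^(−5.2756) = 0.57621 + 0.36584 + 0.025574 = 0.96762.
⟨E⟩ = Σ EᵢPᵢ = 0.17316 eV.
S/k_B = ln Z + ⟨E⟩/kT = ln(0.96762) + 0.17316/0.156 = -0.032916 + 1.1100 = 1.08.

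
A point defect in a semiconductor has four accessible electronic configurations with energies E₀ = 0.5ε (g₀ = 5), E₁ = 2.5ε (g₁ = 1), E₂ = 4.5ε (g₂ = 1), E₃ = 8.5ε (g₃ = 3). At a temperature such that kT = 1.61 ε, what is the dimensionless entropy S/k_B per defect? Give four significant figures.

1.809

Eᵢ/kT = 0.310559, 1.55280, 2.79503, 5.27950.
Z = Σ gᵢe^(−Eᵢ/kT) = 5·e^(−0.310559) + 1·e^(−1.55280) + 1·e^(−2.79503) + 3·e^(−5.27950) = 3.66519 + 0.211655 + 0.0611130 + 0.0152849 = 3.95324.
⟨E⟩ = Σ EᵢPᵢ = 0.699847 ε.
S/k_B = ln Z + ⟨E⟩/kT = ln(3.95324) + 0.699847/1.61 = 1.37454 + 0.434688 = 1.809.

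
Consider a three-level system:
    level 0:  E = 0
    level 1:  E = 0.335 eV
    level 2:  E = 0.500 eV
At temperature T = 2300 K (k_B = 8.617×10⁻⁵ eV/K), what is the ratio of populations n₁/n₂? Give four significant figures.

k_BT = 8.617×10⁻⁵ × 2300 K = 0.198191 eV.
n₁/n₂ = exp[−(E₁−E₂)/kT] = exp(−(-0.165 eV)/(0.198191 eV)) = exp(0.832530) = 2.299.

2.299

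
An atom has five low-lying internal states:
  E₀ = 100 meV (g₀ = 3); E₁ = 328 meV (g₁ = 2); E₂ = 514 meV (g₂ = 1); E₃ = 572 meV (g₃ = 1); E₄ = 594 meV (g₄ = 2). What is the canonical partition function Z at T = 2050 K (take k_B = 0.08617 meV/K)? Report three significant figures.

k_BT = 0.08617 × 2050 K = 176.65 meV.
Eᵢ/kT = 0.56609, 1.8568, 2.9097, 3.2380, 3.3626.
Z = Σ gᵢe^(−Eᵢ/kT) = 3·e^(−0.56609) + 2·e^(−1.8568) + 1·e^(−2.9097) + 1·e^(−3.2380) + 2·e^(−3.3626) = 1.7032 + 0.31234 + 0.054492 + 0.039242 + 0.069290 = 2.1786.

Z = 2.18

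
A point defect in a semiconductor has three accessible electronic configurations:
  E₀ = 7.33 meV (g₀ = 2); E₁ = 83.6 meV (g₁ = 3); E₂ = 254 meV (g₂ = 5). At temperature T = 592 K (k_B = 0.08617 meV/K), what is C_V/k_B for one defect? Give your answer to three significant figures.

0.702

k_BT = 0.08617 × 592 K = 51.013 meV.
Eᵢ/kT = 0.14369, 1.6388, 4.9791.
Z = Σ gᵢe^(−Eᵢ/kT) = 2·e^(−0.14369) + 3·e^(−1.6388) + 5·e^(−4.9791) = 1.7323 + 0.58264 + 0.034401 = 2.3493.
⟨E⟩ = 29.858 meV, ⟨E²⟩ = 2717.6 meV².
C_V/k_B = (⟨E²⟩ − ⟨E⟩²)/(kT)² = (2717.6 − 891.50)/2602.3 = 0.702.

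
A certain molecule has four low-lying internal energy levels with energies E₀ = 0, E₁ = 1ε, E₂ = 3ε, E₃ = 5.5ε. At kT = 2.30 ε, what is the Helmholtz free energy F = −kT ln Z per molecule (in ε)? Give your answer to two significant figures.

Eᵢ/kT = 0, 0.4348, 1.304, 2.391.
Z = Σ e^(−Eᵢ/kT) = e^(−0) + e^(−0.4348) + e^(−1.304) + e^(−2.391) = 1.000 + 0.6474 + 0.2714 + 0.09154 = 2.010.
F = −kT ln Z = −2.30 × ln(2.010) = −2.30 × 0.6981 = -1.6 ε.

-1.6 ε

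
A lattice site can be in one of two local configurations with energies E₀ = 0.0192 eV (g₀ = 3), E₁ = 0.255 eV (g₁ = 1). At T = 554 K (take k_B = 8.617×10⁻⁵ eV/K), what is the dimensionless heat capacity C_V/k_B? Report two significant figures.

k_BT = 8.617×10⁻⁵ × 554 K = 0.04774 eV.
Eᵢ/kT = 0.4022, 5.341.
Z = Σ gᵢe^(−Eᵢ/kT) = 3·e^(−0.4022) + 1·e^(−5.341) = 2.007 + 0.004791 = 2.012.
⟨E⟩ = 0.01976 eV, ⟨E²⟩ = 0.0005226 eV².
C_V/k_B = (⟨E²⟩ − ⟨E⟩²)/(kT)² = (0.0005226 − 0.0003905)/0.002279 = 0.058.

0.058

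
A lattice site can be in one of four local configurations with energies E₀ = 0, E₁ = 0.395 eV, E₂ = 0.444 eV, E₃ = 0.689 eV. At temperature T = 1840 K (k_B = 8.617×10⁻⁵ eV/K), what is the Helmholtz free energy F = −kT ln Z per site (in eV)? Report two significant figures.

-0.023 eV

k_BT = 8.617×10⁻⁵ × 1840 K = 0.1586 eV.
Eᵢ/kT = 0, 2.491, 2.799, 4.344.
Z = Σ e^(−Eᵢ/kT) = e^(−0) + e^(−2.491) + e^(−2.799) + e^(−4.344) = 1.000 + 0.08283 + 0.06087 + 0.01298 = 1.157.
F = −kT ln Z = −0.1586 × ln(1.157) = −0.1586 × 0.1458 = -0.023 eV.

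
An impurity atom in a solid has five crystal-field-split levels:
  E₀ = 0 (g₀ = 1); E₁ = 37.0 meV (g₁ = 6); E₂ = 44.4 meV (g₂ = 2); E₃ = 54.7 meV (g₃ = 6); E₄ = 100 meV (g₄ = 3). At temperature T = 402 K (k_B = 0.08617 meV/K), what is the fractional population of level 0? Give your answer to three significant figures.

k_BT = 0.08617 × 402 K = 34.640 meV.
Eᵢ/kT = 0, 1.0681, 1.2818, 1.5791, 2.8868.
Z = Σ gᵢe^(−Eᵢ/kT) = 1·e^(−0) + 6·e^(−1.0681) + 2·e^(−1.2818) + 6·e^(−1.5791) + 3·e^(−2.8868) = 1.0000 + 2.0620 + 0.55507 + 1.2370 + 0.16726 = 5.0213.
P₀ = g₀ e^(−E₀/kT) / Z = 1.0000/5.0213 = 0.199.

0.199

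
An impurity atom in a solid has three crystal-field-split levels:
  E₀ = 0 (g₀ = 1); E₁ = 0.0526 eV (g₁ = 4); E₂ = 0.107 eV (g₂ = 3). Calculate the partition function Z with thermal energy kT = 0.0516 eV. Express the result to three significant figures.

Eᵢ/kT = 0, 1.0194, 2.0736.
Z = Σ gᵢe^(−Eᵢ/kT) = 1·e^(−0) + 4·e^(−1.0194) + 3·e^(−2.0736) = 1.0000 + 1.4432 + 0.37720 = 2.8204.

Z = 2.82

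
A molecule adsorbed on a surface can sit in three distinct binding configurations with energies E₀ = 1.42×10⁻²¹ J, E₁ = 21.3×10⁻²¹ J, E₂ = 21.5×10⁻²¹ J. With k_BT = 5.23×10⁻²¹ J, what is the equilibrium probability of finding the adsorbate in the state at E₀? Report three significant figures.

Eᵢ/kT = 0.27151, 4.0727, 4.1109.
Z = Σ e^(−Eᵢ/kT) = e^(−0.27151) + e^(−4.0727) + e^(−4.1109) = 0.76223 + 0.017031 + 0.016393 = 0.79565.
P₀ = e^(−E₀/kT) / Z = 0.76223/0.79565 = 0.958.

0.958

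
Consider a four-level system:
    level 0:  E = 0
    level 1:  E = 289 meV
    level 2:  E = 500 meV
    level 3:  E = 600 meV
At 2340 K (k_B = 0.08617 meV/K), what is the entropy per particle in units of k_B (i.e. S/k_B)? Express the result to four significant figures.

k_BT = 0.08617 × 2340 K = 201.638 meV.
Eᵢ/kT = 0, 1.43326, 2.47969, 2.97563.
Z = Σ e^(−Eᵢ/kT) = e^(−0) + e^(−1.43326) + e^(−2.47969) + e^(−2.97563) = 1.00000 + 0.238530 + 0.0837692 + 0.0510153 = 1.37331.
⟨E⟩ = Σ EᵢPᵢ = 102.984 meV.
S/k_B = ln Z + ⟨E⟩/kT = ln(1.37331) + 102.984/201.638 = 0.317224 + 0.510737 = 0.8280.

0.8280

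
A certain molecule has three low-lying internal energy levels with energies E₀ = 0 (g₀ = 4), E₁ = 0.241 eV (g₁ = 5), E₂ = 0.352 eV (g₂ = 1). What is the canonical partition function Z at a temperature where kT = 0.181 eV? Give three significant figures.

Z = 5.46

Eᵢ/kT = 0, 1.3315, 1.9448.
Z = Σ gᵢe^(−Eᵢ/kT) = 4·e^(−0) + 5·e^(−1.3315) + 1·e^(−1.9448) = 4.0000 + 1.3204 + 0.14302 = 5.4634.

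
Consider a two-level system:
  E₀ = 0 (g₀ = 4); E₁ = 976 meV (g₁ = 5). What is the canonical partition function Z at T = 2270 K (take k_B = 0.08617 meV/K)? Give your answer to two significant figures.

Z = 4.0

k_BT = 0.08617 × 2270 K = 195.6 meV.
Eᵢ/kT = 0, 4.990.
Z = Σ gᵢe^(−Eᵢ/kT) = 4·e^(−0) + 5·e^(−4.990) = 4.000 + 0.03403 = 4.034.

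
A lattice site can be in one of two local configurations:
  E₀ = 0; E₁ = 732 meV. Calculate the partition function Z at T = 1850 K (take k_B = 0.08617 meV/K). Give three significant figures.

k_BT = 0.08617 × 1850 K = 159.41 meV.
Eᵢ/kT = 0, 4.5919.
Z = Σ e^(−Eᵢ/kT) = e^(−0) + e^(−4.5919) = 1.0000 + 0.010134 = 1.0101.

Z = 1.01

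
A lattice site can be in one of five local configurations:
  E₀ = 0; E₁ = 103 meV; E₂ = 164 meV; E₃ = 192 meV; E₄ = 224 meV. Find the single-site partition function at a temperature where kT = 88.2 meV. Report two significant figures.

Eᵢ/kT = 0, 1.168, 1.859, 2.177, 2.540.
Z = Σ e^(−Eᵢ/kT) = e^(−0) + e^(−1.168) + e^(−1.859) + e^(−2.177) + e^(−2.540) = 1.000 + 0.3110 + 0.1558 + 0.1134 + 0.07887 = 1.659.

Z = 1.7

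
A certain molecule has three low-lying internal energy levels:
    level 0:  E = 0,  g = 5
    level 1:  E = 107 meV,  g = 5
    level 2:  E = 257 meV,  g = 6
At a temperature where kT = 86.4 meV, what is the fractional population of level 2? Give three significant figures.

Eᵢ/kT = 0, 1.2384, 2.9745.
Z = Σ gᵢe^(−Eᵢ/kT) = 5·e^(−0) + 5·e^(−1.2384) + 6·e^(−2.9745) = 5.0000 + 1.4492 + 0.30644 = 6.7556.
P₂ = g₂ e^(−E₂/kT) / Z = 0.30644/6.7556 = 0.0454.

0.0454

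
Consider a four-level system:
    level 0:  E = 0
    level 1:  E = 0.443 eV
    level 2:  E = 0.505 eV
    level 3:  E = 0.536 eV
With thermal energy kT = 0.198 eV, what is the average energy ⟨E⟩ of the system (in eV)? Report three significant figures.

Eᵢ/kT = 0, 2.2374, 2.5505, 2.7071.
Z = Σ e^(−Eᵢ/kT) = e^(−0) + e^(−2.2374) + e^(−2.5505) + e^(−2.7071) = 1.0000 + 0.10674 + 0.078043 + 0.066730 = 1.2515.
⟨E⟩ = Σ Eᵢ e^(−Eᵢ/kT) / Z = (0·1.0000 + 0.443·0.10674 + 0.505·0.078043 + 0.536·0.066730) / 1.2515 = 0.0979 eV.

0.0979 eV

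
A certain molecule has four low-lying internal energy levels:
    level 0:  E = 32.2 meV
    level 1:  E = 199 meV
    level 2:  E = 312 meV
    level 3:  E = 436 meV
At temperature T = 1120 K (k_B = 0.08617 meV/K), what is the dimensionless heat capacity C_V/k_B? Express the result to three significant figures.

0.829

k_BT = 0.08617 × 1120 K = 96.510 meV.
Eᵢ/kT = 0.33364, 2.0620, 3.2328, 4.5177.
Z = Σ e^(−Eᵢ/kT) = e^(−0.33364) + e^(−2.0620) + e^(−3.2328) + e^(−4.5177) = 0.71631 + 0.12720 + 0.039447 + 0.010914 = 0.89387.
⟨E⟩ = 73.214 meV, ⟨E²⟩ = 13083 meV².
C_V/k_B = (⟨E²⟩ − ⟨E⟩²)/(kT)² = (13083 − 5360.3)/9314.2 = 0.829.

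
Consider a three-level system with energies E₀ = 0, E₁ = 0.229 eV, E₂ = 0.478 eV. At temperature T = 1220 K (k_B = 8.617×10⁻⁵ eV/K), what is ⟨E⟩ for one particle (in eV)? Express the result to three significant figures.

0.0276 eV

k_BT = 8.617×10⁻⁵ × 1220 K = 0.10513 eV.
Eᵢ/kT = 0, 2.1783, 4.5468.
Z = Σ e^(−Eᵢ/kT) = e^(−0) + e^(−2.1783) + e^(−4.5468) = 1.0000 + 0.11323 + 0.010601 = 1.1238.
⟨E⟩ = Σ Eᵢ e^(−Eᵢ/kT) / Z = (0·1.0000 + 0.229·0.11323 + 0.478·0.010601) / 1.1238 = 0.0276 eV.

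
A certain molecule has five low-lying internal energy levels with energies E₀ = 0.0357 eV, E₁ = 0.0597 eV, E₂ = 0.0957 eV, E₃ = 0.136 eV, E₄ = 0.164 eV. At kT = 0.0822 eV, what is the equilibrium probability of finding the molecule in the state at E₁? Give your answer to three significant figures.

0.273

Eᵢ/kT = 0.43431, 0.72628, 1.1642, 1.6545, 1.9951.
Z = Σ e^(−Eᵢ/kT) = e^(−0.43431) + e^(−0.72628) + e^(−1.1642) + e^(−1.6545) + e^(−1.9951) = 0.64771 + 0.48371 + 0.31217 + 0.19119 + 0.13600 = 1.7708.
P₁ = e^(−E₁/kT) / Z = 0.48371/1.7708 = 0.273.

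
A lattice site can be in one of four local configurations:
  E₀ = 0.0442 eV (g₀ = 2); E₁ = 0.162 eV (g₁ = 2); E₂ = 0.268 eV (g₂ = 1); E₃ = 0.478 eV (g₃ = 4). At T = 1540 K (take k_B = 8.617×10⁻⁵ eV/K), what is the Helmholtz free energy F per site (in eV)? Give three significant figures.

-0.109 eV

k_BT = 8.617×10⁻⁵ × 1540 K = 0.13270 eV.
Eᵢ/kT = 0.33308, 1.2208, 2.0196, 3.6021.
Z = Σ gᵢe^(−Eᵢ/kT) = 2·e^(−0.33308) + 2·e^(−1.2208) + 1·e^(−2.0196) + 4·e^(−3.6021) = 1.4334 + 0.58999 + 0.13271 + 0.10907 = 2.2652.
F = −kT ln Z = −0.13270 × ln(2.2652) = −0.13270 × 0.81766 = -0.109 eV.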